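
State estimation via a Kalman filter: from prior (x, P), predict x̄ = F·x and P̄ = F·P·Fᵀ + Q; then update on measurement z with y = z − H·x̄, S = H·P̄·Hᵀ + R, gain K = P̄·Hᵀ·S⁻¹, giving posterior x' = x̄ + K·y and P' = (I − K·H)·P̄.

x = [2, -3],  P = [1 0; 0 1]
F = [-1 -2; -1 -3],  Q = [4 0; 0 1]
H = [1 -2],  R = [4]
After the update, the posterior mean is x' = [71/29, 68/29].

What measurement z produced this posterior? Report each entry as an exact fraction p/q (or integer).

z = [-1]

x̄ = F·x = [4, 7]
P̄ = F·P·Fᵀ + Q = [9 7; 7 11]
S = H·P̄·Hᵀ + R = [29]
K = P̄·Hᵀ·S⁻¹ = [-5/29; -15/29]
x' − x̄ = [-45/29, -135/29] = K·y
y = (KᵀK)⁻¹·Kᵀ·(x' − x̄) = [9]
z = y + H·x̄ = [9] + [-10] = [-1]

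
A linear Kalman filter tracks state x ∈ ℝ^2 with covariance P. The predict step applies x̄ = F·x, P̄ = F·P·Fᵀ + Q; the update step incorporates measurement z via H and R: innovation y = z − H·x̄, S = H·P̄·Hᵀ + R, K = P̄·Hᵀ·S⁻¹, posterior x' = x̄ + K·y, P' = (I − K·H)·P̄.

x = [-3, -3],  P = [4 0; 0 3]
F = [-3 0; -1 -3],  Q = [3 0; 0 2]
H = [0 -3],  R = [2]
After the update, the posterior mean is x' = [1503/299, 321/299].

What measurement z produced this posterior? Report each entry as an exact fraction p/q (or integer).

x̄ = F·x = [9, 12]
P̄ = F·P·Fᵀ + Q = [39 12; 12 33]
S = H·P̄·Hᵀ + R = [299]
K = P̄·Hᵀ·S⁻¹ = [-36/299; -99/299]
x' − x̄ = [-1188/299, -3267/299] = K·y
y = (KᵀK)⁻¹·Kᵀ·(x' − x̄) = [33]
z = y + H·x̄ = [33] + [-36] = [-3]

z = [-3]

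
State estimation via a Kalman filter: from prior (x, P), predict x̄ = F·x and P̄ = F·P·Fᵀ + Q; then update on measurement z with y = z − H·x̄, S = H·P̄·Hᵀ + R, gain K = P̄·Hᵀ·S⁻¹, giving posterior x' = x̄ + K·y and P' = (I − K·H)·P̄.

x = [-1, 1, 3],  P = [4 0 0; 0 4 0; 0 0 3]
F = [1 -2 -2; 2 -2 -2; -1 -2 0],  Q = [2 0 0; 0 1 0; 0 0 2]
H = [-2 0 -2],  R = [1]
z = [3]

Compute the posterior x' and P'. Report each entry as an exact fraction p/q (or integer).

x' = [-1325/321, -1714/321, 835/321]
P' = [2450/321 3460/321 -2404/321; 3460/321 6701/321 -3416/321; -2404/321 -3416/321 2438/321]

x̄ = F·x = [-9, -10, -1]
P̄ = F·P·Fᵀ + Q = [34 36 12; 36 45 8; 12 8 22]
y = z − H·x̄ = [-17]
S = H·P̄·Hᵀ + R = [321]
K = P̄·Hᵀ·S⁻¹ = [-92/321; -88/321; -68/321]
x' = x̄ + K·y = [-1325/321, -1714/321, 835/321]
P' = (I − K·H)·P̄ = [2450/321 3460/321 -2404/321; 3460/321 6701/321 -3416/321; -2404/321 -3416/321 2438/321]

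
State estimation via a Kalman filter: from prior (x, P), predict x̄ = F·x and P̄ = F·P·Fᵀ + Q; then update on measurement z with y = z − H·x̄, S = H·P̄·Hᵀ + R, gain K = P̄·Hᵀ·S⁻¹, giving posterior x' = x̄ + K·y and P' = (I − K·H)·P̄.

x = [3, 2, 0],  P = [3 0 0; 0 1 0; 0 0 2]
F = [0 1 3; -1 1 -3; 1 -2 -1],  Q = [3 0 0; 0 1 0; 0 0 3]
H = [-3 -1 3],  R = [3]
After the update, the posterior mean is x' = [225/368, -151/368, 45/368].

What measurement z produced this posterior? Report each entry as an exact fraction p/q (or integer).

x̄ = F·x = [2, -1, -1]
P̄ = F·P·Fᵀ + Q = [22 -17 -8; -17 23 1; -8 1 12]
S = H·P̄·Hᵀ + R = [368]
K = P̄·Hᵀ·S⁻¹ = [-73/368; 31/368; 59/368]
x' − x̄ = [-511/368, 217/368, 413/368] = K·y
y = (KᵀK)⁻¹·Kᵀ·(x' − x̄) = [7]
z = y + H·x̄ = [7] + [-8] = [-1]

z = [-1]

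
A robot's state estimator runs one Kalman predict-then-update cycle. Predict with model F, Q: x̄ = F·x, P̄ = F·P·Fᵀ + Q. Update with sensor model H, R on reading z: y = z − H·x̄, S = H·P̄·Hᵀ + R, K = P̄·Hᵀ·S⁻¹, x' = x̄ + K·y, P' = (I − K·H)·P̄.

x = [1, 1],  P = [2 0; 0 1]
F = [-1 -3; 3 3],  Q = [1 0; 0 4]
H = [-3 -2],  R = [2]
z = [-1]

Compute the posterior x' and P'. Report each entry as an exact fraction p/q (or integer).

x' = [-35/9, 341/54]
P' = [34/3 -152/9; -152/9 1385/54]

x̄ = F·x = [-4, 6]
P̄ = F·P·Fᵀ + Q = [12 -15; -15 31]
y = z − H·x̄ = [-1]
S = H·P̄·Hᵀ + R = [54]
K = P̄·Hᵀ·S⁻¹ = [-1/9; -17/54]
x' = x̄ + K·y = [-35/9, 341/54]
P' = (I − K·H)·P̄ = [34/3 -152/9; -152/9 1385/54]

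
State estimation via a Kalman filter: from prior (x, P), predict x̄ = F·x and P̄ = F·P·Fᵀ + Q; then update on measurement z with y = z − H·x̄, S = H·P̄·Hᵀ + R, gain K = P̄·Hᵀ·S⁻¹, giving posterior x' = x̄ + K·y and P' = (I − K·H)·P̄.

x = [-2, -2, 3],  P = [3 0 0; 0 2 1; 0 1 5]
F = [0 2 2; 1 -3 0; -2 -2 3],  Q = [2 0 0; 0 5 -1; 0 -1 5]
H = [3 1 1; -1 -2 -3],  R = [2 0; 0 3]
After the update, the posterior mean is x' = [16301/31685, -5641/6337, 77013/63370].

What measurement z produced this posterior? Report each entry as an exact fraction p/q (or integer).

x̄ = F·x = [2, 4, 17]
P̄ = F·P·Fᵀ + Q = [38 -18 24; -18 26 -4; 24 -4 58]
S = H·P̄·Hᵀ + R = [456 -434; -434 691]
K = P̄·Hᵀ·S⁻¹ = [12701/31685 4584/31685; -1583/6337 -1196/6337; 2303/63370 -7989/31685]
x' − x̄ = [-47069/31685, -30989/6337, -1000277/63370] = K·y
y = (KᵀK)⁻¹·Kᵀ·(x' − x̄) = [-25, 59]
z = y + H·x̄ = [-25, 59] + [27, -61] = [2, -2]

z = [2, -2]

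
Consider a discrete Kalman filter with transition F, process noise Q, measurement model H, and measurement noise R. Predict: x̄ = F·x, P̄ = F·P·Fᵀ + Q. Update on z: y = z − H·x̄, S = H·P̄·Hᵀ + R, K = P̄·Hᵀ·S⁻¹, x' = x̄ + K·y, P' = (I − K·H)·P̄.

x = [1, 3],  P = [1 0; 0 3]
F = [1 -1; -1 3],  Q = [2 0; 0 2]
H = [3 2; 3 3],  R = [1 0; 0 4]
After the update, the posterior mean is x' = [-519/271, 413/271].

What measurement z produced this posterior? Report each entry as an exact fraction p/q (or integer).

z = [-3, -1]

x̄ = F·x = [-2, 8]
P̄ = F·P·Fᵀ + Q = [6 -10; -10 30]
S = H·P̄·Hᵀ + R = [55 84; 84 148]
K = P̄·Hᵀ·S⁻¹ = [178/271 -123/271; -150/271 195/271]
x' − x̄ = [23/271, -1755/271] = K·y
y = (KᵀK)⁻¹·Kᵀ·(x' − x̄) = [-13, -19]
z = y + H·x̄ = [-13, -19] + [10, 18] = [-3, -1]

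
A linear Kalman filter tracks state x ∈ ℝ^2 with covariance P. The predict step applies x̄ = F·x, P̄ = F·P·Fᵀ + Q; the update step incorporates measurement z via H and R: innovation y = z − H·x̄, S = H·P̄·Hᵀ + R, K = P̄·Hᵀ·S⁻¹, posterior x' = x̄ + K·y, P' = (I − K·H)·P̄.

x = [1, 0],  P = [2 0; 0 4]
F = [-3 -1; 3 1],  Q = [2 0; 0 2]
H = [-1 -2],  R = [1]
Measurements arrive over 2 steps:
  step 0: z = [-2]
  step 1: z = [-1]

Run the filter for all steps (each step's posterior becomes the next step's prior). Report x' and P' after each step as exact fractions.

step 0: x' = [-79/33, 73/33], P' = [392/33 -206/33; -206/33 116/33]
step 1: x' = [-210/2771, 1392/2771], P' = [41530/2771 -21936/2771; -21936/2771 12238/2771]

step 0: x̄ = F·x = [-3, 3]
step 0: P̄ = F·P·Fᵀ + Q = [24 -22; -22 24]
step 0: y = z − H·x̄ = [1]
step 0: S = H·P̄·Hᵀ + R = [33]
step 0: K = P̄·Hᵀ·S⁻¹ = [20/33; -26/33]
step 0: x' = x̄ + K·y = [-79/33, 73/33]
step 0: P' = (I − K·H)·P̄ = [392/33 -206/33; -206/33 116/33]
step 1: x̄ = F·x = [164/33, -164/33]
step 1: P̄ = F·P·Fᵀ + Q = [2474/33 -2408/33; -2408/33 2474/33]
step 1: y = z − H·x̄ = [-197/33]
step 1: S = H·P̄·Hᵀ + R = [2771/33]
step 1: K = P̄·Hᵀ·S⁻¹ = [2342/2771; -2540/2771]
step 1: x' = x̄ + K·y = [-210/2771, 1392/2771]
step 1: P' = (I − K·H)·P̄ = [41530/2771 -21936/2771; -21936/2771 12238/2771]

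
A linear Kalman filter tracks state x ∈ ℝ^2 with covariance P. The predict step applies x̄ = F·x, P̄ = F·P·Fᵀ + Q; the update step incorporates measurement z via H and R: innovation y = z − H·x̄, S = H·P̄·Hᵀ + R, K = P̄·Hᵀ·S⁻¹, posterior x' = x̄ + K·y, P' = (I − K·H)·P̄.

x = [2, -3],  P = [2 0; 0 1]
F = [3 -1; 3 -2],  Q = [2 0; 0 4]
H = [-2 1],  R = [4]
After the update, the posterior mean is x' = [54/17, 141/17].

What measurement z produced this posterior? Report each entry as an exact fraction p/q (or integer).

x̄ = F·x = [9, 12]
P̄ = F·P·Fᵀ + Q = [21 20; 20 26]
S = H·P̄·Hᵀ + R = [34]
K = P̄·Hᵀ·S⁻¹ = [-11/17; -7/17]
x' − x̄ = [-99/17, -63/17] = K·y
y = (KᵀK)⁻¹·Kᵀ·(x' − x̄) = [9]
z = y + H·x̄ = [9] + [-6] = [3]

z = [3]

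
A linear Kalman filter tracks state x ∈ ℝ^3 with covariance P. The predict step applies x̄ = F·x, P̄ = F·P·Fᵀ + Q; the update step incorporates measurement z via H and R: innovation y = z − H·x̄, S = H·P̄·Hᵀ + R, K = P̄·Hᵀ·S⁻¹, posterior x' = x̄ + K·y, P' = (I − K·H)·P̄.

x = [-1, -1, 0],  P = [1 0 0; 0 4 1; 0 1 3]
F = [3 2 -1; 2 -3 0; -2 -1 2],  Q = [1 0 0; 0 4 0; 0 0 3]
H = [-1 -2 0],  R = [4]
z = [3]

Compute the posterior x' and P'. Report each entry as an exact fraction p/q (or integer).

x' = [-5, 1, 3]
P' = [720/29 -362/29 -446/29; -362/29 1051/145 1093/145; -446/29 1093/145 2634/145]

x̄ = F·x = [-5, 1, 3]
P̄ = F·P·Fᵀ + Q = [25 -15 -15; -15 44 2; -15 2 19]
y = z − H·x̄ = [0]
S = H·P̄·Hᵀ + R = [145]
K = P̄·Hᵀ·S⁻¹ = [1/29; -73/145; 11/145]
x' = x̄ + K·y = [-5, 1, 3]
P' = (I − K·H)·P̄ = [720/29 -362/29 -446/29; -362/29 1051/145 1093/145; -446/29 1093/145 2634/145]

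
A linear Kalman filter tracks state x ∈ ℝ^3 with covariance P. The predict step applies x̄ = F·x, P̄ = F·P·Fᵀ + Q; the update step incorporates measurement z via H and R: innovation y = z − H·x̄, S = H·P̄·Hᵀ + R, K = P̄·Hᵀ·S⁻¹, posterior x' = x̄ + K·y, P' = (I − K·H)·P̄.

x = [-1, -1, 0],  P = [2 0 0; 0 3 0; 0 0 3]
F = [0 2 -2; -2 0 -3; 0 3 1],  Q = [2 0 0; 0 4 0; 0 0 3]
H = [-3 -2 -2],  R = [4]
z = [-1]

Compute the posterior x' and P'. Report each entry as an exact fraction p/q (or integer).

x̄ = F·x = [-2, 2, -3]
P̄ = F·P·Fᵀ + Q = [26 18 12; 18 39 -9; 12 -9 33]
y = z − H·x̄ = [-9]
S = H·P̄·Hᵀ + R = [814]
K = P̄·Hᵀ·S⁻¹ = [-69/407; -57/407; -42/407]
x' = x̄ + K·y = [-193/407, 1327/407, -843/407]
P' = (I − K·H)·P̄ = [1060/407 -540/407 -912/407; -540/407 9375/407 -8451/407; -912/407 -8451/407 9903/407]

x' = [-193/407, 1327/407, -843/407]
P' = [1060/407 -540/407 -912/407; -540/407 9375/407 -8451/407; -912/407 -8451/407 9903/407]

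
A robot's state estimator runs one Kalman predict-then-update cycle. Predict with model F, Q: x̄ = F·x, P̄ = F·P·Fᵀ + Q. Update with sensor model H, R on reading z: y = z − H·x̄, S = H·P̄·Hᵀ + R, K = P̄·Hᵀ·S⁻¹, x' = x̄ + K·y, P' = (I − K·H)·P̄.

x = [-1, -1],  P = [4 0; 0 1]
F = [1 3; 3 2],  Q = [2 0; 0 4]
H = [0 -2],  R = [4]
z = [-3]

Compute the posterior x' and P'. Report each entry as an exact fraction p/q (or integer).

x̄ = F·x = [-4, -5]
P̄ = F·P·Fᵀ + Q = [15 18; 18 44]
y = z − H·x̄ = [-13]
S = H·P̄·Hᵀ + R = [180]
K = P̄·Hᵀ·S⁻¹ = [-1/5; -22/45]
x' = x̄ + K·y = [-7/5, 61/45]
P' = (I − K·H)·P̄ = [39/5 2/5; 2/5 44/45]

x' = [-7/5, 61/45]
P' = [39/5 2/5; 2/5 44/45]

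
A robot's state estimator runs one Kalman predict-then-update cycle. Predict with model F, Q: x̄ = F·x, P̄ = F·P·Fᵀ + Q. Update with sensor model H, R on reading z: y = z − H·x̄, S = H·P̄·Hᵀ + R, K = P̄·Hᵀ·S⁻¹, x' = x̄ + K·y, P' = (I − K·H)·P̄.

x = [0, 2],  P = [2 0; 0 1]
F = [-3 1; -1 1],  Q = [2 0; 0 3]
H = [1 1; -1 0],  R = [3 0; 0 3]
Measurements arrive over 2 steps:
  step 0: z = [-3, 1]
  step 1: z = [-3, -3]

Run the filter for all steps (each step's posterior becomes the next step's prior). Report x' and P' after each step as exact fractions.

step 0: x̄ = F·x = [2, 2]
step 0: P̄ = F·P·Fᵀ + Q = [21 7; 7 6]
step 0: y = z − H·x̄ = [-7, 3]
step 0: S = H·P̄·Hᵀ + R = [44 -28; -28 24]
step 0: K = P̄·Hᵀ·S⁻¹ = [21/68 -35/68; 29/68 7/34]
step 0: x' = x̄ + K·y = [-29/17, -25/68]
step 0: P' = (I − K·H)·P̄ = [105/68 -21/34; -21/34 129/68]
step 1: x̄ = F·x = [19/4, 91/68]
step 1: P̄ = F·P·Fᵀ + Q = [43/2 9; 9 261/34]
step 1: y = z − H·x̄ = [-309/34, 7/4]
step 1: S = H·P̄·Hᵀ + R = [853/17 -61/2; -61/2 49/2]
step 1: K = P̄·Hᵀ·S⁻¹ = [2074/6779 -3367/6779; 3039/6779 1293/6779]
step 1: x' = x̄ + K·y = [7459/6779, -32569/13558]
step 1: P' = (I − K·H)·P̄ = [10101/6779 -3879/6779; -3879/6779 12996/6779]

step 0: x' = [-29/17, -25/68], P' = [105/68 -21/34; -21/34 129/68]
step 1: x' = [7459/6779, -32569/13558], P' = [10101/6779 -3879/6779; -3879/6779 12996/6779]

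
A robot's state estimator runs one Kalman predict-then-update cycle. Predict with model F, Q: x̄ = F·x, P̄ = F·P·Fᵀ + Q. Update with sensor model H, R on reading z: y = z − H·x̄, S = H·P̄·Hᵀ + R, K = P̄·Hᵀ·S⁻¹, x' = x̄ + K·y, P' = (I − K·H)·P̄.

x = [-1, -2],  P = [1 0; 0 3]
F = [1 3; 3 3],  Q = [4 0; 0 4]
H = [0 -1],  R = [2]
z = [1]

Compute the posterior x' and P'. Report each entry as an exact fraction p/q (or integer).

x̄ = F·x = [-7, -9]
P̄ = F·P·Fᵀ + Q = [32 30; 30 40]
y = z − H·x̄ = [-8]
S = H·P̄·Hᵀ + R = [42]
K = P̄·Hᵀ·S⁻¹ = [-5/7; -20/21]
x' = x̄ + K·y = [-9/7, -29/21]
P' = (I − K·H)·P̄ = [74/7 10/7; 10/7 40/21]

x' = [-9/7, -29/21]
P' = [74/7 10/7; 10/7 40/21]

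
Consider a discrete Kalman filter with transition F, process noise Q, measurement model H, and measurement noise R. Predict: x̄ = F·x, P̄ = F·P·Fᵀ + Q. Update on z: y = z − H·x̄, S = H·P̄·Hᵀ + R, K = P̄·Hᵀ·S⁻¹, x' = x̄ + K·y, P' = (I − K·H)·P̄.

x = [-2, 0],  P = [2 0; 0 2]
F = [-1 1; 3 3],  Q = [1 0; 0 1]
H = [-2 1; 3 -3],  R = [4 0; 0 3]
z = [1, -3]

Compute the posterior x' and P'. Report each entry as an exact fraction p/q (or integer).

x' = [3/7, 7/5]
P' = [485/224 37/16; 37/16 111/40]

x̄ = F·x = [2, -6]
P̄ = F·P·Fᵀ + Q = [5 0; 0 37]
y = z − H·x̄ = [11, -27]
S = H·P̄·Hᵀ + R = [61 -141; -141 381]
K = P̄·Hᵀ·S⁻¹ = [-113/224 -33/224; -37/80 -37/80]
x' = x̄ + K·y = [3/7, 7/5]
P' = (I − K·H)·P̄ = [485/224 37/16; 37/16 111/40]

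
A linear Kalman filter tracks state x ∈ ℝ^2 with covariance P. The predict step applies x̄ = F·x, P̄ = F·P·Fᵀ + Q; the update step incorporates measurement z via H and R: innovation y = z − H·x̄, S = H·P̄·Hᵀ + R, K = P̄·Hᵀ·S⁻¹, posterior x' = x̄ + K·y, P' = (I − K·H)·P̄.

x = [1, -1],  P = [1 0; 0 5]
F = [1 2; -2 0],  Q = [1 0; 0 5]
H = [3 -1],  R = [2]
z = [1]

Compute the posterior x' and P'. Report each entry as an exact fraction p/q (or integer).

x' = [-5/13, -472/221]
P' = [14/13 34/13; 34/13 1764/221]

x̄ = F·x = [-1, -2]
P̄ = F·P·Fᵀ + Q = [22 -2; -2 9]
y = z − H·x̄ = [2]
S = H·P̄·Hᵀ + R = [221]
K = P̄·Hᵀ·S⁻¹ = [4/13; -15/221]
x' = x̄ + K·y = [-5/13, -472/221]
P' = (I − K·H)·P̄ = [14/13 34/13; 34/13 1764/221]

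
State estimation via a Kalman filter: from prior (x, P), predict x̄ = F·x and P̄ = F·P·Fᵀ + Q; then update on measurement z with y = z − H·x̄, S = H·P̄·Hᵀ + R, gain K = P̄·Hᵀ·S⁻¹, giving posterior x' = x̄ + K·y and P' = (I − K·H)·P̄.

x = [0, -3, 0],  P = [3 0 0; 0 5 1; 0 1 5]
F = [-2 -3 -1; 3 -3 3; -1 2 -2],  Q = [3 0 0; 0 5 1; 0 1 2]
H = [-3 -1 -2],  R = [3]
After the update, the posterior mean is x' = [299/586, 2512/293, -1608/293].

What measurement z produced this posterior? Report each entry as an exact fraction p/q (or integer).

x̄ = F·x = [9, 9, -6]
P̄ = F·P·Fᵀ + Q = [71 6 -10; 6 104 -56; -10 -56 37]
S = H·P̄·Hᵀ + R = [586]
K = P̄·Hᵀ·S⁻¹ = [-199/586; -5/293; 6/293]
x' − x̄ = [-4975/586, -125/293, 150/293] = K·y
y = (KᵀK)⁻¹·Kᵀ·(x' − x̄) = [25]
z = y + H·x̄ = [25] + [-24] = [1]

z = [1]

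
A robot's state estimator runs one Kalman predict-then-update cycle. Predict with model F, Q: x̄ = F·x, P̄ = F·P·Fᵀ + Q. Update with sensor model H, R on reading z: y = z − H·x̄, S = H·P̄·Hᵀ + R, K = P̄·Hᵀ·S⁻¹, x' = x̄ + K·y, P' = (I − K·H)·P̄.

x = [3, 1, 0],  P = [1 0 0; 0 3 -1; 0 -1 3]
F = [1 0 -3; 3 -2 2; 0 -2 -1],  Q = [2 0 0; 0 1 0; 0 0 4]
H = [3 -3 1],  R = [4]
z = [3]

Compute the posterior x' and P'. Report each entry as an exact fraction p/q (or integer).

x̄ = F·x = [3, 7, -2]
P̄ = F·P·Fᵀ + Q = [30 -21 3; -21 42 8; 3 8 15]
y = z − H·x̄ = [17]
S = H·P̄·Hᵀ + R = [1015]
K = P̄·Hᵀ·S⁻¹ = [156/1015; -181/1015; 0]
x' = x̄ + K·y = [5697/1015, 4028/1015, -2]
P' = (I − K·H)·P̄ = [6114/1015 6921/1015 3; 6921/1015 9869/1015 8; 3 8 15]

x' = [5697/1015, 4028/1015, -2]
P' = [6114/1015 6921/1015 3; 6921/1015 9869/1015 8; 3 8 15]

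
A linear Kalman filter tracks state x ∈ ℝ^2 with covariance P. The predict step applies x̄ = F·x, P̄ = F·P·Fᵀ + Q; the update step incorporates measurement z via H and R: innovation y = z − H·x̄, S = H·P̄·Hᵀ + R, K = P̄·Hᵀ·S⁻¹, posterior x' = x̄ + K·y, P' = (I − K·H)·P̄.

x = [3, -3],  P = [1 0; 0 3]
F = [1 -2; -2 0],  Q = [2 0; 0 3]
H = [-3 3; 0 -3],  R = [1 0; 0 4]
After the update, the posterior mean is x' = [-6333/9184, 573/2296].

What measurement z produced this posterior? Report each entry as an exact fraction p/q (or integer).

z = [3, -1]

x̄ = F·x = [9, -6]
P̄ = F·P·Fᵀ + Q = [15 -2; -2 7]
S = H·P̄·Hᵀ + R = [235 -81; -81 67]
K = P̄·Hᵀ·S⁻¹ = [-2931/9184 -2721/9184; 27/2296 -687/2296]
x' − x̄ = [-88989/9184, 14349/2296] = K·y
y = (KᵀK)⁻¹·Kᵀ·(x' − x̄) = [48, -19]
z = y + H·x̄ = [48, -19] + [-45, 18] = [3, -1]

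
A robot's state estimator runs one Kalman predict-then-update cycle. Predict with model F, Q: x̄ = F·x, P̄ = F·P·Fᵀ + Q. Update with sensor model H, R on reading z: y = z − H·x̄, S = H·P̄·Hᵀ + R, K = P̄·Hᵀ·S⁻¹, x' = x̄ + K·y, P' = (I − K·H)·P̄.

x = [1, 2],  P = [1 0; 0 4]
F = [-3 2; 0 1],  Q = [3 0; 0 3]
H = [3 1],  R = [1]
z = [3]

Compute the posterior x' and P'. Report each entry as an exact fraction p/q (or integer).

x̄ = F·x = [1, 2]
P̄ = F·P·Fᵀ + Q = [28 8; 8 7]
y = z − H·x̄ = [-2]
S = H·P̄·Hᵀ + R = [308]
K = P̄·Hᵀ·S⁻¹ = [23/77; 31/308]
x' = x̄ + K·y = [31/77, 277/154]
P' = (I − K·H)·P̄ = [40/77 -97/77; -97/77 1195/308]

x' = [31/77, 277/154]
P' = [40/77 -97/77; -97/77 1195/308]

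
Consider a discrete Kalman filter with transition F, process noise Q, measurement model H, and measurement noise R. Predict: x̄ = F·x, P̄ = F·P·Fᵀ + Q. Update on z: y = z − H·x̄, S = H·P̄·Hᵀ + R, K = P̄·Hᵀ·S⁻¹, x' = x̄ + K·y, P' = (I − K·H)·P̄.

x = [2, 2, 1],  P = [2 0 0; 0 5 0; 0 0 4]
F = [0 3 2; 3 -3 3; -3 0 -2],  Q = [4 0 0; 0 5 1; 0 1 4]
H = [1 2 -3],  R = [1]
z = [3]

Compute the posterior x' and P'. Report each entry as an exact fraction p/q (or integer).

x' = [8139/1328, -3433/664, -801/332]
P' = [81279/1328 -24949/664 -1549/332; -24949/664 10503/332 1409/166; -1549/332 1409/166 345/83]

x̄ = F·x = [8, 3, -8]
P̄ = F·P·Fᵀ + Q = [65 -21 -16; -21 104 -41; -16 -41 38]
y = z − H·x̄ = [-35]
S = H·P̄·Hᵀ + R = [1328]
K = P̄·Hᵀ·S⁻¹ = [71/1328; 155/664; -53/332]
x' = x̄ + K·y = [8139/1328, -3433/664, -801/332]
P' = (I − K·H)·P̄ = [81279/1328 -24949/664 -1549/332; -24949/664 10503/332 1409/166; -1549/332 1409/166 345/83]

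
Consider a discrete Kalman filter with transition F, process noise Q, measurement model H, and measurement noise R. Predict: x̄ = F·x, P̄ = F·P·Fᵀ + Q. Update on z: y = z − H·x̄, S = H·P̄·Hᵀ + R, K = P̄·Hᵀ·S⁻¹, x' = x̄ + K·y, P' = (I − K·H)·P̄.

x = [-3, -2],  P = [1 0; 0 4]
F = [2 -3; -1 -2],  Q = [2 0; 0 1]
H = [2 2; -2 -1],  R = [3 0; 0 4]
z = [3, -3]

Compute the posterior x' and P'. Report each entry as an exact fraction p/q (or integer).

x' = [-2636/1793, 601/163]
P' = [2836/1793 -260/163; -260/163 356/163]

x̄ = F·x = [0, 7]
P̄ = F·P·Fᵀ + Q = [42 22; 22 18]
y = z − H·x̄ = [-11, 4]
S = H·P̄·Hᵀ + R = [419 -336; -336 278]
K = P̄·Hᵀ·S⁻¹ = [-16/1793 -703/1793; 64/163 41/163]
x' = x̄ + K·y = [-2636/1793, 601/163]
P' = (I − K·H)·P̄ = [2836/1793 -260/163; -260/163 356/163]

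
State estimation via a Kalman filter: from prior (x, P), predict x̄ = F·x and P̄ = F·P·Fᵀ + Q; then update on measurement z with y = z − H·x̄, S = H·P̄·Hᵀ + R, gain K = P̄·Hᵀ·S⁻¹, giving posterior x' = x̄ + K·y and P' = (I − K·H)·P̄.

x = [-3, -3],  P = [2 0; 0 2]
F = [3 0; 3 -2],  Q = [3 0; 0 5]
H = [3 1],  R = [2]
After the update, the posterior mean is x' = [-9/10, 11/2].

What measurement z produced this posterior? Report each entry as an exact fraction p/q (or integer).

x̄ = F·x = [-9, -3]
P̄ = F·P·Fᵀ + Q = [21 18; 18 31]
S = H·P̄·Hᵀ + R = [330]
K = P̄·Hᵀ·S⁻¹ = [27/110; 17/66]
x' − x̄ = [81/10, 17/2] = K·y
y = (KᵀK)⁻¹·Kᵀ·(x' − x̄) = [33]
z = y + H·x̄ = [33] + [-30] = [3]

z = [3]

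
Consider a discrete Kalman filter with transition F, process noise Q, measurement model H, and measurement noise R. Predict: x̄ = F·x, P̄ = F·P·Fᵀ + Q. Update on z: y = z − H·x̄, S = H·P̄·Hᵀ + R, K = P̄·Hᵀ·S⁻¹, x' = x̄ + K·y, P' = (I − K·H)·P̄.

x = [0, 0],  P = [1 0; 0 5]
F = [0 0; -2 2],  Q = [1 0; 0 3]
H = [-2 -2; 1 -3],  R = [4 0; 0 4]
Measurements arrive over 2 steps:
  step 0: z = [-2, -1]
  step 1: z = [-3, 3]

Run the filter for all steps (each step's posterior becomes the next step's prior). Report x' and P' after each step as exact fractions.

step 0: x' = [73/264, 45/88], P' = [355/792 -3/88; -3/88 27/88]
step 1: x' = [39069/37916, -10377/37916], P' = [8495/18958 -623/18958; -623/18958 5607/18958]

step 0: x̄ = F·x = [0, 0]
step 0: P̄ = F·P·Fᵀ + Q = [1 0; 0 27]
step 0: y = z − H·x̄ = [-2, -1]
step 0: S = H·P̄·Hᵀ + R = [116 160; 160 248]
step 0: K = P̄·Hᵀ·S⁻¹ = [-41/198 109/792; -3/22 -21/88]
step 0: x' = x̄ + K·y = [73/264, 45/88]
step 0: P' = (I − K·H)·P̄ = [355/792 -3/88; -3/88 27/88]
step 1: x̄ = F·x = [0, 31/66]
step 1: P̄ = F·P·Fᵀ + Q = [1 0; 0 623/99]
step 1: y = z − H·x̄ = [-68/33, 97/22]
step 1: S = H·P̄·Hᵀ + R = [3284/99 1180/33; 1180/33 678/11]
step 1: K = P̄·Hᵀ·S⁻¹ = [-1968/9479 2591/18958; -1246/9479 -4361/18958]
step 1: x' = x̄ + K·y = [39069/37916, -10377/37916]
step 1: P' = (I − K·H)·P̄ = [8495/18958 -623/18958; -623/18958 5607/18958]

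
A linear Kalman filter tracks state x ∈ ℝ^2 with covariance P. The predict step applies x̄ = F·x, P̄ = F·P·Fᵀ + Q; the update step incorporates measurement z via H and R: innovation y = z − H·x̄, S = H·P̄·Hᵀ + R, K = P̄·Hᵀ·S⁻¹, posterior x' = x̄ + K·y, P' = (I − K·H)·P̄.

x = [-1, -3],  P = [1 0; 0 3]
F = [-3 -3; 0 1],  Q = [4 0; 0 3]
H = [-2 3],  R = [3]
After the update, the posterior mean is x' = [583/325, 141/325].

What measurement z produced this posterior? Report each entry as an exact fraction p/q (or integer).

x̄ = F·x = [12, -3]
P̄ = F·P·Fᵀ + Q = [40 -9; -9 6]
S = H·P̄·Hᵀ + R = [325]
K = P̄·Hᵀ·S⁻¹ = [-107/325; 36/325]
x' − x̄ = [-3317/325, 1116/325] = K·y
y = (KᵀK)⁻¹·Kᵀ·(x' − x̄) = [31]
z = y + H·x̄ = [31] + [-33] = [-2]

z = [-2]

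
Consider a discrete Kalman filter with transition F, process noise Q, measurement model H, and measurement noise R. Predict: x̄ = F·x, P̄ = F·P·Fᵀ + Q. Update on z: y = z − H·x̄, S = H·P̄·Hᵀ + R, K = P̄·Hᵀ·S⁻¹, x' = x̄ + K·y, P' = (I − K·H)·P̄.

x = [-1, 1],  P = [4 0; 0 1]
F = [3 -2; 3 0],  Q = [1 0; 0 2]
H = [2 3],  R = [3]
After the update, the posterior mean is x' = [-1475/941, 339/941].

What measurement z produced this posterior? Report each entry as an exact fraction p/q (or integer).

z = [-2]

x̄ = F·x = [-5, -3]
P̄ = F·P·Fᵀ + Q = [41 36; 36 38]
S = H·P̄·Hᵀ + R = [941]
K = P̄·Hᵀ·S⁻¹ = [190/941; 186/941]
x' − x̄ = [3230/941, 3162/941] = K·y
y = (KᵀK)⁻¹·Kᵀ·(x' − x̄) = [17]
z = y + H·x̄ = [17] + [-19] = [-2]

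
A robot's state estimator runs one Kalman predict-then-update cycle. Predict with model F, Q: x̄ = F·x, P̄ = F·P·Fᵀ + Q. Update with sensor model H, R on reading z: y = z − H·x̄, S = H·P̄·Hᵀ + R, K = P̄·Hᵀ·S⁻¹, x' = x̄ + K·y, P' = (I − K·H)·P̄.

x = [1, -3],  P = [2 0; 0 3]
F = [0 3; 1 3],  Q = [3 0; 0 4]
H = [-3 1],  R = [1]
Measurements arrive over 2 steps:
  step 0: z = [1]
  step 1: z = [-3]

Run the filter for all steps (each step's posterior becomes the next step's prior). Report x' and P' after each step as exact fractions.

step 0: x̄ = F·x = [-9, -8]
step 0: P̄ = F·P·Fᵀ + Q = [30 27; 27 33]
step 0: y = z − H·x̄ = [-18]
step 0: S = H·P̄·Hᵀ + R = [142]
step 0: K = P̄·Hᵀ·S⁻¹ = [-63/142; -24/71]
step 0: x' = x̄ + K·y = [-72/71, -136/71]
step 0: P' = (I − K·H)·P̄ = [291/142 405/71; 405/71 1191/71]
step 1: x̄ = F·x = [-408/71, -480/71]
step 1: P̄ = F·P·Fᵀ + Q = [10932/71 11934/71; 11934/71 27157/142]
step 1: y = z − H·x̄ = [-957/71]
step 1: S = H·P̄·Hᵀ + R = [80867/142]
step 1: K = P̄·Hᵀ·S⁻¹ = [-41724/80867; -44447/80867]
step 1: x' = x̄ + K·y = [97692/80867, 52389/80867]
step 1: P' = (I − K·H)·P̄ = [191436/80867 532584/80867; 532584/80867 1553305/80867]

step 0: x' = [-72/71, -136/71], P' = [291/142 405/71; 405/71 1191/71]
step 1: x' = [97692/80867, 52389/80867], P' = [191436/80867 532584/80867; 532584/80867 1553305/80867]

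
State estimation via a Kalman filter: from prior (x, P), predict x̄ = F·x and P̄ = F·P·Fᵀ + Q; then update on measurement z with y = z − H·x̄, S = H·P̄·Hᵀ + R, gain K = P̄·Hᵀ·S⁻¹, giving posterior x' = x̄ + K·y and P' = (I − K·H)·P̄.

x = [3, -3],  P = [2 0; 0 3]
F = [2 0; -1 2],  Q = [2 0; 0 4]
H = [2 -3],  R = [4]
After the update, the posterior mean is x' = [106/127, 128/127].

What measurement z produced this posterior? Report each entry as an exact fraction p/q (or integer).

x̄ = F·x = [6, -9]
P̄ = F·P·Fᵀ + Q = [10 -4; -4 18]
S = H·P̄·Hᵀ + R = [254]
K = P̄·Hᵀ·S⁻¹ = [16/127; -31/127]
x' − x̄ = [-656/127, 1271/127] = K·y
y = (KᵀK)⁻¹·Kᵀ·(x' − x̄) = [-41]
z = y + H·x̄ = [-41] + [39] = [-2]

z = [-2]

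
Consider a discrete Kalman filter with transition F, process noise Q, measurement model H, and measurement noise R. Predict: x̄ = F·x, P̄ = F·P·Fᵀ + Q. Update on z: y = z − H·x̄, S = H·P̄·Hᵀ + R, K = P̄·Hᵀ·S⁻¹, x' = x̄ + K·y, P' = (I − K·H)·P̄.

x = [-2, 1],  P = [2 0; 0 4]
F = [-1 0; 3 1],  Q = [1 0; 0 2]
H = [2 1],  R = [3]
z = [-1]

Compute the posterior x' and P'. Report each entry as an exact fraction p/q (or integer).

x̄ = F·x = [2, -5]
P̄ = F·P·Fᵀ + Q = [3 -6; -6 24]
y = z − H·x̄ = [0]
S = H·P̄·Hᵀ + R = [15]
K = P̄·Hᵀ·S⁻¹ = [0; 4/5]
x' = x̄ + K·y = [2, -5]
P' = (I − K·H)·P̄ = [3 -6; -6 72/5]

x' = [2, -5]
P' = [3 -6; -6 72/5]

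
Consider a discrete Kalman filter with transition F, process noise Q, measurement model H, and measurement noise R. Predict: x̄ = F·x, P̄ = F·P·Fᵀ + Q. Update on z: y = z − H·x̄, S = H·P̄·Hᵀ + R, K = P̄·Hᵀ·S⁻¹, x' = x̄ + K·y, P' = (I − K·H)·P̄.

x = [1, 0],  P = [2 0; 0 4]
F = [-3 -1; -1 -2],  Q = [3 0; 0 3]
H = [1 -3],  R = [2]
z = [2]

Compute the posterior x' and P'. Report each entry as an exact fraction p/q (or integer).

x' = [-215/66, -115/66]
P' = [3011/132 1015/132; 1015/132 371/132]

x̄ = F·x = [-3, -1]
P̄ = F·P·Fᵀ + Q = [25 14; 14 21]
y = z − H·x̄ = [2]
S = H·P̄·Hᵀ + R = [132]
K = P̄·Hᵀ·S⁻¹ = [-17/132; -49/132]
x' = x̄ + K·y = [-215/66, -115/66]
P' = (I − K·H)·P̄ = [3011/132 1015/132; 1015/132 371/132]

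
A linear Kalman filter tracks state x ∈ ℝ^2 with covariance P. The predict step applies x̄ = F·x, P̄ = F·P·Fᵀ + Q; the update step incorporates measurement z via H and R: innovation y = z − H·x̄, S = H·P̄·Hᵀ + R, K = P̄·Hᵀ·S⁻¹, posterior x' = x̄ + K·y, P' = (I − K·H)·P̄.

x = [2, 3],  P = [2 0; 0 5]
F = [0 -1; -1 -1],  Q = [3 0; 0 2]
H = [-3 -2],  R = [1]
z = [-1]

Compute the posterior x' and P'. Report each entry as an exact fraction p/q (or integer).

x̄ = F·x = [-3, -5]
P̄ = F·P·Fᵀ + Q = [8 5; 5 9]
y = z − H·x̄ = [-20]
S = H·P̄·Hᵀ + R = [169]
K = P̄·Hᵀ·S⁻¹ = [-34/169; -33/169]
x' = x̄ + K·y = [173/169, -185/169]
P' = (I − K·H)·P̄ = [196/169 -277/169; -277/169 432/169]

x' = [173/169, -185/169]
P' = [196/169 -277/169; -277/169 432/169]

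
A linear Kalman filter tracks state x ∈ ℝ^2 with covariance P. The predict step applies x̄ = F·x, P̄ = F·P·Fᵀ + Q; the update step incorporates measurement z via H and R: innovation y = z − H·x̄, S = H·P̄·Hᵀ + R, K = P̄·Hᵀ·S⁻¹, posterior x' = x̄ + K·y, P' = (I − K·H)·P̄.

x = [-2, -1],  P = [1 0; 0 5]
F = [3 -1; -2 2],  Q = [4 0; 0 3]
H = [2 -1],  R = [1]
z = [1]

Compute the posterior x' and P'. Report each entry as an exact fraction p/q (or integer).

x' = [-36/41, -439/164]
P' = [62/41 111/41; 111/41 947/164]

x̄ = F·x = [-5, 2]
P̄ = F·P·Fᵀ + Q = [18 -16; -16 27]
y = z − H·x̄ = [13]
S = H·P̄·Hᵀ + R = [164]
K = P̄·Hᵀ·S⁻¹ = [13/41; -59/164]
x' = x̄ + K·y = [-36/41, -439/164]
P' = (I − K·H)·P̄ = [62/41 111/41; 111/41 947/164]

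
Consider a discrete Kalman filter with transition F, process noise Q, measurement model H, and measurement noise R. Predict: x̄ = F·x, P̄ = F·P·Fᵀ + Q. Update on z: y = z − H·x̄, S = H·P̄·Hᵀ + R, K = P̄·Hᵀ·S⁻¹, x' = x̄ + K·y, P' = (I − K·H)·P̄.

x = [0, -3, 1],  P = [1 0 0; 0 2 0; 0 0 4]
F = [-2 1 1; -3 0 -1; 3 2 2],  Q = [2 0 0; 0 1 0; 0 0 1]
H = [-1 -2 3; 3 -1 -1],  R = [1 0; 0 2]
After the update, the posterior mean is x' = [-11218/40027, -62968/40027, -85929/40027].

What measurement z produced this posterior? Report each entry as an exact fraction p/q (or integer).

z = [-3, 3]

x̄ = F·x = [-2, -1, -4]
P̄ = F·P·Fᵀ + Q = [12 2 6; 2 14 -17; 6 -17 34]
S = H·P̄·Hᵀ + R = [551 -43; -43 76]
K = P̄·Hᵀ·S⁻¹ = [1356/40027 15514/40027; -5769/40027 1476/40027; 9923/40027 6141/40027]
x' − x̄ = [68836/40027, -22941/40027, 74179/40027] = K·y
y = (KᵀK)⁻¹·Kᵀ·(x' − x̄) = [5, 4]
z = y + H·x̄ = [5, 4] + [-8, -1] = [-3, 3]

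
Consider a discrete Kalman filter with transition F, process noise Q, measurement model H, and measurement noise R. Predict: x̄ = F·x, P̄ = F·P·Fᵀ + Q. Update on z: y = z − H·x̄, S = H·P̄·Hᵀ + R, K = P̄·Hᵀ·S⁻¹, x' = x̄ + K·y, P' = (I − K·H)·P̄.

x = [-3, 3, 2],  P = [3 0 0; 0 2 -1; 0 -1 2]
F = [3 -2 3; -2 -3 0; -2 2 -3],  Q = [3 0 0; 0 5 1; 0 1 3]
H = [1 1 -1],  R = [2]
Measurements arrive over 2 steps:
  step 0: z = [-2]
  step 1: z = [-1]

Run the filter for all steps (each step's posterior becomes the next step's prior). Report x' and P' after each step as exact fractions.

step 0: x̄ = F·x = [-9, -3, 6]
step 0: P̄ = F·P·Fᵀ + Q = [68 3 -56; 3 35 -8; -56 -8 53]
step 0: y = z − H·x̄ = [16]
step 0: S = H·P̄·Hᵀ + R = [292]
step 0: K = P̄·Hᵀ·S⁻¹ = [127/292; 23/146; -117/292]
step 0: x' = x̄ + K·y = [-149/73, -35/73, -30/73]
step 0: P' = (I − K·H)·P̄ = [3727/292 -2483/146 -1493/292; -2483/146 2026/73 1523/146; -1493/292 1523/146 1787/292]
step 1: x̄ = F·x = [-467/73, 403/73, 318/73]
step 1: P̄ = F·P·Fᵀ + Q = [19771/73 8159/73 -30787/146; 8159/73 7428/73 -6225/73; -30787/146 -6225/73 49543/292]
step 1: y = z − H·x̄ = [309/73]
step 1: S = H·P̄·Hᵀ + R = [397143/292]
step 1: K = P̄·Hᵀ·S⁻¹ = [173294/397143; 87248/397143; -15113/44127]
step 1: x' = x̄ + K·y = [-602365/132381, 853919/132381, 42751/14709]
step 1: P' = (I − K·H)·P̄ = [4715228/397143 -7391767/397143 -335903/44127; -7391767/397143 14341436/397143 752797/44127; -335903/44127 752797/44127 49680/4903]

step 0: x' = [-149/73, -35/73, -30/73], P' = [3727/292 -2483/146 -1493/292; -2483/146 2026/73 1523/146; -1493/292 1523/146 1787/292]
step 1: x' = [-602365/132381, 853919/132381, 42751/14709], P' = [4715228/397143 -7391767/397143 -335903/44127; -7391767/397143 14341436/397143 752797/44127; -335903/44127 752797/44127 49680/4903]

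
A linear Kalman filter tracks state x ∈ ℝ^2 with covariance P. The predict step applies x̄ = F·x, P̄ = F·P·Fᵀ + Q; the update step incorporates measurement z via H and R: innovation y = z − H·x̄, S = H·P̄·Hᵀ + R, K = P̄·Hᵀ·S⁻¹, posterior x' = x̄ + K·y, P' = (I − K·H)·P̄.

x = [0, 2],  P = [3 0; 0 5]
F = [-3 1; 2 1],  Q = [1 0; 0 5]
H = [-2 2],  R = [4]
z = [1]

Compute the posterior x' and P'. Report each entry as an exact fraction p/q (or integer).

x' = [141/82, 363/164]
P' = [295/41 272/41; 272/41 579/82]

x̄ = F·x = [2, 2]
P̄ = F·P·Fᵀ + Q = [33 -13; -13 22]
y = z − H·x̄ = [1]
S = H·P̄·Hᵀ + R = [328]
K = P̄·Hᵀ·S⁻¹ = [-23/82; 35/164]
x' = x̄ + K·y = [141/82, 363/164]
P' = (I − K·H)·P̄ = [295/41 272/41; 272/41 579/82]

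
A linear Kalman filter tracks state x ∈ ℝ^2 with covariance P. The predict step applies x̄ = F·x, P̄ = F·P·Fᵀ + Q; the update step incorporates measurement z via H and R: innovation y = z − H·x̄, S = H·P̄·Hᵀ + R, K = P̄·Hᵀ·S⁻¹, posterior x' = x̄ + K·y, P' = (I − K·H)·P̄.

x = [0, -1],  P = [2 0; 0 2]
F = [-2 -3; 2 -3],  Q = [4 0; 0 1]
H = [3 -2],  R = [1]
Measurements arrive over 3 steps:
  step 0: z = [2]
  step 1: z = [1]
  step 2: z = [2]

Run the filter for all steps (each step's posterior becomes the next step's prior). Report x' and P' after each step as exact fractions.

step 0: x' = [101/37, 801/259], P' = [410/37 610/37; 610/37 6417/259]
step 1: x' = [301688/152893, 19858/8047], P' = [1304393/611572 95821/32188; 95821/32188 141039/32188]
step 2: x' = [307593714/288867361, 181432354/288867361], P' = [558287729/288867361 775888615/288867361; 775888615/288867361 1143582402/288867361]

step 0: x̄ = F·x = [3, 3]
step 0: P̄ = F·P·Fᵀ + Q = [30 10; 10 27]
step 0: y = z − H·x̄ = [-1]
step 0: S = H·P̄·Hᵀ + R = [259]
step 0: K = P̄·Hᵀ·S⁻¹ = [10/37; -24/259]
step 0: x' = x̄ + K·y = [101/37, 801/259]
step 0: P' = (I − K·H)·P̄ = [410/37 610/37; 610/37 6417/259]
step 1: x̄ = F·x = [-3817/259, -989/259]
step 1: P̄ = F·P·Fᵀ + Q = [121509/259 46273/259; 46273/259 18252/259]
step 1: y = z − H·x̄ = [9732/259]
step 1: S = H·P̄·Hᵀ + R = [611572/259]
step 1: K = P̄·Hᵀ·S⁻¹ = [271981/611572; 5385/32188]
step 1: x' = x̄ + K·y = [301688/152893, 19858/8047]
step 1: P' = (I − K·H)·P̄ = [1304393/611572 95821/32188; 95821/32188 141039/32188]
step 2: x̄ = F·x = [-1735282/152893, -528530/152893]
step 2: P̄ = F·P·Fᵀ + Q = [53628717/611572 18900097/611572; 18900097/611572 8099625/611572]
step 2: y = z − H·x̄ = [4454572/152893]
step 2: S = H·P̄·Hᵀ + R = [288867361/611572]
step 2: K = P̄·Hᵀ·S⁻¹ = [123085957/288867361; 40501041/288867361]
step 2: x' = x̄ + K·y = [307593714/288867361, 181432354/288867361]
step 2: P' = (I − K·H)·P̄ = [558287729/288867361 775888615/288867361; 775888615/288867361 1143582402/288867361]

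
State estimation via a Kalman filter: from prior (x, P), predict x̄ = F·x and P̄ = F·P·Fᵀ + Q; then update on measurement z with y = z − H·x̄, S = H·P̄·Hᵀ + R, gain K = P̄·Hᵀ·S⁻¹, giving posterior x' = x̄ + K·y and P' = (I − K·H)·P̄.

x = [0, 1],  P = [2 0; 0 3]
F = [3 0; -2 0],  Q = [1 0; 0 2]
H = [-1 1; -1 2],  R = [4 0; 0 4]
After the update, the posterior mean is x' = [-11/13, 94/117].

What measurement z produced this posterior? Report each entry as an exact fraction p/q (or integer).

z = [1, 3]

x̄ = F·x = [0, 0]
P̄ = F·P·Fᵀ + Q = [19 -12; -12 10]
S = H·P̄·Hᵀ + R = [57 75; 75 111]
K = P̄·Hᵀ·S⁻¹ = [-4/13 -7/39; 7/117 29/117]
x' − x̄ = [-11/13, 94/117] = K·y
y = (KᵀK)⁻¹·Kᵀ·(x' − x̄) = [1, 3]
z = y + H·x̄ = [1, 3] + [0, 0] = [1, 3]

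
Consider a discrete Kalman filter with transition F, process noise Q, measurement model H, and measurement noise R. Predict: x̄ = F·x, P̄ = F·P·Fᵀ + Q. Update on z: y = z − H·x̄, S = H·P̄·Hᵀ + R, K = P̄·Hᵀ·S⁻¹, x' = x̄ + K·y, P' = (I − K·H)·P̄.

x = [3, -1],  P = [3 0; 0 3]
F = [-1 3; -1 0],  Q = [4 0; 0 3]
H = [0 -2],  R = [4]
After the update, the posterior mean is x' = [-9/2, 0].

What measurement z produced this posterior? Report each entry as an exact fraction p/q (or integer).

z = [-1]

x̄ = F·x = [-6, -3]
P̄ = F·P·Fᵀ + Q = [34 3; 3 6]
S = H·P̄·Hᵀ + R = [28]
K = P̄·Hᵀ·S⁻¹ = [-3/14; -3/7]
x' − x̄ = [3/2, 3] = K·y
y = (KᵀK)⁻¹·Kᵀ·(x' − x̄) = [-7]
z = y + H·x̄ = [-7] + [6] = [-1]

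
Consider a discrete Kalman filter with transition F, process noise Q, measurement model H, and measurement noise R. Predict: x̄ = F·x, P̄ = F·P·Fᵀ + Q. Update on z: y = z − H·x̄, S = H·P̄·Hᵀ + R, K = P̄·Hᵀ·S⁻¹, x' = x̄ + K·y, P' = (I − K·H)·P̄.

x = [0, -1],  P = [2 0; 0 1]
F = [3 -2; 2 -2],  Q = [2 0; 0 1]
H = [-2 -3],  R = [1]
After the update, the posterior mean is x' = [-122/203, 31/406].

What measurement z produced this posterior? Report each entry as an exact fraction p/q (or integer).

x̄ = F·x = [2, 2]
P̄ = F·P·Fᵀ + Q = [24 16; 16 13]
S = H·P̄·Hᵀ + R = [406]
K = P̄·Hᵀ·S⁻¹ = [-48/203; -71/406]
x' − x̄ = [-528/203, -781/406] = K·y
y = (KᵀK)⁻¹·Kᵀ·(x' − x̄) = [11]
z = y + H·x̄ = [11] + [-10] = [1]

z = [1]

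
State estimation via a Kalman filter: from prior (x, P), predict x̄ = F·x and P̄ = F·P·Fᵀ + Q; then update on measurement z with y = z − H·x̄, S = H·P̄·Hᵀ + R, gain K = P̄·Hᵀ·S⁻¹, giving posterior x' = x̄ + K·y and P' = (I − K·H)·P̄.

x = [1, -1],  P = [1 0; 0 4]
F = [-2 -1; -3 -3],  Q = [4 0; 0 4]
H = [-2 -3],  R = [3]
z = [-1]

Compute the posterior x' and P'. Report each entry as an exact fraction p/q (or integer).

x̄ = F·x = [-1, 0]
P̄ = F·P·Fᵀ + Q = [12 18; 18 49]
y = z − H·x̄ = [-3]
S = H·P̄·Hᵀ + R = [708]
K = P̄·Hᵀ·S⁻¹ = [-13/118; -61/236]
x' = x̄ + K·y = [-79/118, 183/236]
P' = (I − K·H)·P̄ = [201/59 -255/118; -255/118 401/236]

x' = [-79/118, 183/236]
P' = [201/59 -255/118; -255/118 401/236]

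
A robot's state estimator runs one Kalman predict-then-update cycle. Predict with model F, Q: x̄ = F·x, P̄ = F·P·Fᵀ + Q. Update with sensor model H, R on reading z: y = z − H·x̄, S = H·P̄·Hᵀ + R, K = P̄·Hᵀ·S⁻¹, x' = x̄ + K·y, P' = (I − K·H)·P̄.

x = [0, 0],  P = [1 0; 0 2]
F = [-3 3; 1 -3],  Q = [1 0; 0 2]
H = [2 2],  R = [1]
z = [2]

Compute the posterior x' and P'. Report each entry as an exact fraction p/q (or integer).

x' = [28/29, 0]
P' = [616/29 -21; -21 21]

x̄ = F·x = [0, 0]
P̄ = F·P·Fᵀ + Q = [28 -21; -21 21]
y = z − H·x̄ = [2]
S = H·P̄·Hᵀ + R = [29]
K = P̄·Hᵀ·S⁻¹ = [14/29; 0]
x' = x̄ + K·y = [28/29, 0]
P' = (I − K·H)·P̄ = [616/29 -21; -21 21]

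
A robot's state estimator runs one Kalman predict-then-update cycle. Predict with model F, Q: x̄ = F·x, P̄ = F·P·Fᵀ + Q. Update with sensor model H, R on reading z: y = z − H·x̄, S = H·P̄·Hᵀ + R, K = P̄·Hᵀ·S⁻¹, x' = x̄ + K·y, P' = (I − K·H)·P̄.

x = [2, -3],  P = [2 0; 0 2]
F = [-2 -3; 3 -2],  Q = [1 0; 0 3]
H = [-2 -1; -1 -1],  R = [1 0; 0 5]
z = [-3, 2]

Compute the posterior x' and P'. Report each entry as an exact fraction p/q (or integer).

x' = [182/139, 15/139]
P' = [4833/1529 -783/139; -783/139 1508/139]

x̄ = F·x = [5, 12]
P̄ = F·P·Fᵀ + Q = [27 0; 0 29]
y = z − H·x̄ = [19, 19]
S = H·P̄·Hᵀ + R = [138 83; 83 61]
K = P̄·Hᵀ·S⁻¹ = [-1053/1529 756/1529; 58/139 -145/139]
x' = x̄ + K·y = [182/139, 15/139]
P' = (I − K·H)·P̄ = [4833/1529 -783/139; -783/139 1508/139]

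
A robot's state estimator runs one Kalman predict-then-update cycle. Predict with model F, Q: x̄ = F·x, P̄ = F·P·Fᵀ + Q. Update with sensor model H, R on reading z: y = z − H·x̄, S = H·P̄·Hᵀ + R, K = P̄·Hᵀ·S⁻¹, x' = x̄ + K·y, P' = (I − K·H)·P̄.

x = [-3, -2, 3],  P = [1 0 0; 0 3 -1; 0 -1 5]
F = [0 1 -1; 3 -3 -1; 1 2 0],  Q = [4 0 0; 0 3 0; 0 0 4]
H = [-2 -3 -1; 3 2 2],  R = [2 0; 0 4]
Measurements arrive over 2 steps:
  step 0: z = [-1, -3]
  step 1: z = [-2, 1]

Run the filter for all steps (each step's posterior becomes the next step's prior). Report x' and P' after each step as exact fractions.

step 0: x̄ = F·x = [-5, -6, -7]
step 0: P̄ = F·P·Fᵀ + Q = [14 -6 8; -6 38 -13; 8 -13 17]
step 0: y = z − H·x̄ = [-36, 38]
step 0: S = H·P̄·Hᵀ + R = [299 -220; -220 270]
step 0: K = P̄·Hᵀ·S⁻¹ = [526/3233 4897/16165; -1699/3233 -5006/16165; 866/3233 5444/16165]
step 0: x' = x̄ + K·y = [10581/16165, 18602/16165, -62163/16165]
step 0: P' = (I − K·H)·P̄ = [48388/16165 -19624/16165 -43164/16165; -19624/16165 18407/16165 1017/16165; -43164/16165 1017/16165 74617/16165]
step 1: x̄ = F·x = [16153/3233, 7620/3233, 9557/3233]
step 1: P̄ = F·P·Fᵀ + Q = [31130/3233 18410/3233 11664/3233; 18410/3233 268517/3233 3396/3233; 11664/3233 3396/3233 21636/3233]
step 1: y = z − H·x̄ = [58257/3233, -79580/3233]
step 1: S = H·P̄·Hᵀ + R = [2857227/3233 -2189300/3233; -2189300/3233 1841770/3233]
step 1: K = P̄·Hᵀ·S⁻¹ = [3039554/14516563 24116311/72582815; -7615063/14516563 -21651518/72582815; 2617872/14516563 18911232/72582815]
step 1: x' = x̄ + K·y = [8575977/14516563, 3585229/14516563, -3014849/14516563]
step 1: P' = (I − K·H)·P̄ = [160713164/72582815 -79492372/72582815 -113344752/72582815; -79492372/72582815 79599926/72582815 -3664404/72582815; -113344752/72582815 -3664404/72582815 211503996/72582815]

step 0: x' = [10581/16165, 18602/16165, -62163/16165], P' = [48388/16165 -19624/16165 -43164/16165; -19624/16165 18407/16165 1017/16165; -43164/16165 1017/16165 74617/16165]
step 1: x' = [8575977/14516563, 3585229/14516563, -3014849/14516563], P' = [160713164/72582815 -79492372/72582815 -113344752/72582815; -79492372/72582815 79599926/72582815 -3664404/72582815; -113344752/72582815 -3664404/72582815 211503996/72582815]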